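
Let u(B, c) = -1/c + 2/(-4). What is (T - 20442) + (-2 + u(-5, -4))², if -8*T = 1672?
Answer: -330335/16 ≈ -20646.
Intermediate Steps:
T = -209 (T = -⅛*1672 = -209)
u(B, c) = -½ - 1/c (u(B, c) = -1/c + 2*(-¼) = -1/c - ½ = -½ - 1/c)
(T - 20442) + (-2 + u(-5, -4))² = (-209 - 20442) + (-2 + (½)*(-2 - 1*(-4))/(-4))² = -20651 + (-2 + (½)*(-¼)*(-2 + 4))² = -20651 + (-2 + (½)*(-¼)*2)² = -20651 + (-2 - ¼)² = -20651 + (-9/4)² = -20651 + 81/16 = -330335/16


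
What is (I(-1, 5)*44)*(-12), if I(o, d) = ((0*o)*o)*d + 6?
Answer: -3168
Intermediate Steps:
I(o, d) = 6 (I(o, d) = (0*o)*d + 6 = 0*d + 6 = 0 + 6 = 6)
(I(-1, 5)*44)*(-12) = (6*44)*(-12) = 264*(-12) = -3168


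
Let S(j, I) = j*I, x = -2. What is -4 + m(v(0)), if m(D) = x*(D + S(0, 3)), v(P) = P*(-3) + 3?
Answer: -10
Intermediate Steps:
v(P) = 3 - 3*P (v(P) = -3*P + 3 = 3 - 3*P)
S(j, I) = I*j
m(D) = -2*D (m(D) = -2*(D + 3*0) = -2*(D + 0) = -2*D)
-4 + m(v(0)) = -4 - 2*(3 - 3*0) = -4 - 2*(3 + 0) = -4 - 2*3 = -4 - 6 = -10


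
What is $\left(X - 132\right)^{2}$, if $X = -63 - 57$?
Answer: $63504$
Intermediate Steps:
$X = -120$
$\left(X - 132\right)^{2} = \left(-120 - 132\right)^{2} = \left(-252\right)^{2} = 63504$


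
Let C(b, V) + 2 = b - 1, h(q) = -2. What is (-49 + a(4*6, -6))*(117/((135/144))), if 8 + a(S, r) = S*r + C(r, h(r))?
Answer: -26208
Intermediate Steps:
C(b, V) = -3 + b (C(b, V) = -2 + (b - 1) = -2 + (-1 + b) = -3 + b)
a(S, r) = -11 + r + S*r (a(S, r) = -8 + (S*r + (-3 + r)) = -8 + (-3 + r + S*r) = -11 + r + S*r)
(-49 + a(4*6, -6))*(117/((135/144))) = (-49 + (-11 - 6 + (4*6)*(-6)))*(117/((135/144))) = (-49 + (-11 - 6 + 24*(-6)))*(117/((135*(1/144)))) = (-49 + (-11 - 6 - 144))*(117/(15/16)) = (-49 - 161)*(117*(16/15)) = -210*624/5 = -26208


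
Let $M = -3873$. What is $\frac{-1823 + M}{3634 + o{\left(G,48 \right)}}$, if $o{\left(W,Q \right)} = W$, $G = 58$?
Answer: $- \frac{1424}{923} \approx -1.5428$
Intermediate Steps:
$\frac{-1823 + M}{3634 + o{\left(G,48 \right)}} = \frac{-1823 - 3873}{3634 + 58} = - \frac{5696}{3692} = \left(-5696\right) \frac{1}{3692} = - \frac{1424}{923}$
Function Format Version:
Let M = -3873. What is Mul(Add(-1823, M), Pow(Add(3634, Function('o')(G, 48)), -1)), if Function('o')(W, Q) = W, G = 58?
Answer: Rational(-1424, 923) ≈ -1.5428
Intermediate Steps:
Mul(Add(-1823, M), Pow(Add(3634, Function('o')(G, 48)), -1)) = Mul(Add(-1823, -3873), Pow(Add(3634, 58), -1)) = Mul(-5696, Pow(3692, -1)) = Mul(-5696, Rational(1, 3692)) = Rational(-1424, 923)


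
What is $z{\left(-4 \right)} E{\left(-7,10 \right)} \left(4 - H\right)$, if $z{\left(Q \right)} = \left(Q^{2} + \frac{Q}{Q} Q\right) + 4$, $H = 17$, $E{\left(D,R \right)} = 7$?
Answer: $-1456$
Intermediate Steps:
$z{\left(Q \right)} = 4 + Q + Q^{2}$ ($z{\left(Q \right)} = \left(Q^{2} + 1 Q\right) + 4 = \left(Q^{2} + Q\right) + 4 = \left(Q + Q^{2}\right) + 4 = 4 + Q + Q^{2}$)
$z{\left(-4 \right)} E{\left(-7,10 \right)} \left(4 - H\right) = \left(4 - 4 + \left(-4\right)^{2}\right) 7 \left(4 - 17\right) = \left(4 - 4 + 16\right) 7 \left(4 - 17\right) = 16 \cdot 7 \left(-13\right) = 112 \left(-13\right) = -1456$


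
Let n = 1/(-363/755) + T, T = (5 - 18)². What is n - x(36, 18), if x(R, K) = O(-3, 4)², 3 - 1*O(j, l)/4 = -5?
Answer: -311120/363 ≈ -857.08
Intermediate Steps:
O(j, l) = 32 (O(j, l) = 12 - 4*(-5) = 12 + 20 = 32)
x(R, K) = 1024 (x(R, K) = 32² = 1024)
T = 169 (T = (-13)² = 169)
n = 60592/363 (n = 1/(-363/755) + 169 = -755/363 + 169 = 60592/363 ≈ 166.92)
n - x(36, 18) = 60592/363 - 1*1024 = 60592/363 - 1024 = -311120/363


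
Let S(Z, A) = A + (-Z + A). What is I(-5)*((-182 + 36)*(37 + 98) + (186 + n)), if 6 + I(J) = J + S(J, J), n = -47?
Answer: 313136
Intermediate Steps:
S(Z, A) = -Z + 2*A (S(Z, A) = A + (A - Z) = -Z + 2*A)
I(J) = -6 + 2*J (I(J) = -6 + (J + (-J + 2*J)) = -6 + (J + J) = -6 + 2*J)
I(-5)*((-182 + 36)*(37 + 98) + (186 + n)) = (-6 + 2*(-5))*((-182 + 36)*(37 + 98) + (186 - 47)) = (-6 - 10)*(-146*135 + 139) = -16*(-19710 + 139) = -16*(-19571) = 313136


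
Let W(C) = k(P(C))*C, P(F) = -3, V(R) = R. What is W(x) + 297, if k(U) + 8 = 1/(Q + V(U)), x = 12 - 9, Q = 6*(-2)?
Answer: 1364/5 ≈ 272.80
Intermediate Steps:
Q = -12
x = 3
k(U) = -8 + 1/(-12 + U)
W(C) = -121*C/15 (W(C) = ((97 - 8*(-3))/(-12 - 3))*C = ((97 + 24)/(-15))*C = (-1/15*121)*C = -121*C/15)
W(x) + 297 = -121/15*3 + 297 = -121/5 + 297 = 1364/5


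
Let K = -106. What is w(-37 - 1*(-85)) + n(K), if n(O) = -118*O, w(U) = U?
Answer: 12556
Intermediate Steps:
w(-37 - 1*(-85)) + n(K) = (-37 - 1*(-85)) - 118*(-106) = (-37 + 85) + 12508 = 48 + 12508 = 12556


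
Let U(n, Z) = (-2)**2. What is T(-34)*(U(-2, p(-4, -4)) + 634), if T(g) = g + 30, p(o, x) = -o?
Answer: -2552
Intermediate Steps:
U(n, Z) = 4
T(g) = 30 + g
T(-34)*(U(-2, p(-4, -4)) + 634) = (30 - 34)*(4 + 634) = -4*638 = -2552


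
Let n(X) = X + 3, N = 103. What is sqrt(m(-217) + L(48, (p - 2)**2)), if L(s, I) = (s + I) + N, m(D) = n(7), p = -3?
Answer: sqrt(186) ≈ 13.638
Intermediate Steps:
n(X) = 3 + X
m(D) = 10 (m(D) = 3 + 7 = 10)
L(s, I) = 103 + I + s (L(s, I) = (s + I) + 103 = (I + s) + 103 = 103 + I + s)
sqrt(m(-217) + L(48, (p - 2)**2)) = sqrt(10 + (103 + (-3 - 2)**2 + 48)) = sqrt(10 + (103 + (-5)**2 + 48)) = sqrt(10 + (103 + 25 + 48)) = sqrt(10 + 176) = sqrt(186)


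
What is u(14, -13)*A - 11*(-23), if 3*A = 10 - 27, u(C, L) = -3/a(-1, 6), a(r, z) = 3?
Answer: 776/3 ≈ 258.67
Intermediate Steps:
u(C, L) = -1 (u(C, L) = -3/3 = -3*⅓ = -1)
A = -17/3 (A = (10 - 27)/3 = (⅓)*(-17) = -17/3 ≈ -5.6667)
u(14, -13)*A - 11*(-23) = -1*(-17/3) - 11*(-23) = 17/3 + 253 = 776/3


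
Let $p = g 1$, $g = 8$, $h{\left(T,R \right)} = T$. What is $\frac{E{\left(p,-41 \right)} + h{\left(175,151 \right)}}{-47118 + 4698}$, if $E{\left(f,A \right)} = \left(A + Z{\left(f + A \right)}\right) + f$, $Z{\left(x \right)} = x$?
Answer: $- \frac{109}{42420} \approx -0.0025695$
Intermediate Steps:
$p = 8$ ($p = 8 \cdot 1 = 8$)
$E{\left(f,A \right)} = 2 A + 2 f$ ($E{\left(f,A \right)} = \left(A + \left(f + A\right)\right) + f = \left(A + \left(A + f\right)\right) + f = \left(f + 2 A\right) + f = 2 A + 2 f$)
$\frac{E{\left(p,-41 \right)} + h{\left(175,151 \right)}}{-47118 + 4698} = \frac{\left(2 \left(-41\right) + 2 \cdot 8\right) + 175}{-47118 + 4698} = \frac{\left(-82 + 16\right) + 175}{-42420} = \left(-66 + 175\right) \left(- \frac{1}{42420}\right) = 109 \left(- \frac{1}{42420}\right) = - \frac{109}{42420}$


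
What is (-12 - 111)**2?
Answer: 15129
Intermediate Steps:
(-12 - 111)**2 = (-123)**2 = 15129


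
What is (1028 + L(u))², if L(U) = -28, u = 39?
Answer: 1000000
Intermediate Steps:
(1028 + L(u))² = (1028 - 28)² = 1000² = 1000000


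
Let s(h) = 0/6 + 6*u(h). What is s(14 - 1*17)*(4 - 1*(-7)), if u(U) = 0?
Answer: 0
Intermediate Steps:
s(h) = 0 (s(h) = 0/6 + 6*0 = 0*(⅙) + 0 = 0 + 0 = 0)
s(14 - 1*17)*(4 - 1*(-7)) = 0*(4 - 1*(-7)) = 0*(4 + 7) = 0*11 = 0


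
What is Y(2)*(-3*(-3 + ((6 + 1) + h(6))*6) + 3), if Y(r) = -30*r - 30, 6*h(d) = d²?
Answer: 19980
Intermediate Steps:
h(d) = d²/6
Y(r) = -30 - 30*r
Y(2)*(-3*(-3 + ((6 + 1) + h(6))*6) + 3) = (-30 - 30*2)*(-3*(-3 + ((6 + 1) + (⅙)*6²)*6) + 3) = (-30 - 60)*(-3*(-3 + (7 + (⅙)*36)*6) + 3) = -90*(-3*(-3 + (7 + 6)*6) + 3) = -90*(-3*(-3 + 13*6) + 3) = -90*(-3*(-3 + 78) + 3) = -90*(-3*75 + 3) = -90*(-225 + 3) = -90*(-222) = 19980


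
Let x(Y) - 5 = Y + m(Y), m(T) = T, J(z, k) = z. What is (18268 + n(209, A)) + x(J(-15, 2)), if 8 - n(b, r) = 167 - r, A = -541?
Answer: 17543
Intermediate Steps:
n(b, r) = -159 + r (n(b, r) = 8 - (167 - r) = 8 + (-167 + r) = -159 + r)
x(Y) = 5 + 2*Y (x(Y) = 5 + (Y + Y) = 5 + 2*Y)
(18268 + n(209, A)) + x(J(-15, 2)) = (18268 + (-159 - 541)) + (5 + 2*(-15)) = (18268 - 700) + (5 - 30) = 17568 - 25 = 17543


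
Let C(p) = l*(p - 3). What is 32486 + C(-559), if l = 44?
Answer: 7758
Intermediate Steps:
C(p) = -132 + 44*p (C(p) = 44*(p - 3) = 44*(-3 + p) = -132 + 44*p)
32486 + C(-559) = 32486 + (-132 + 44*(-559)) = 32486 + (-132 - 24596) = 32486 - 24728 = 7758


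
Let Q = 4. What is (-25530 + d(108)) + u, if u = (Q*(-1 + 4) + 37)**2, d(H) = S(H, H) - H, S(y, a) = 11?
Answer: -23226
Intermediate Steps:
d(H) = 11 - H
u = 2401 (u = (4*(-1 + 4) + 37)**2 = (4*3 + 37)**2 = (12 + 37)**2 = 49**2 = 2401)
(-25530 + d(108)) + u = (-25530 + (11 - 1*108)) + 2401 = (-25530 + (11 - 108)) + 2401 = (-25530 - 97) + 2401 = -25627 + 2401 = -23226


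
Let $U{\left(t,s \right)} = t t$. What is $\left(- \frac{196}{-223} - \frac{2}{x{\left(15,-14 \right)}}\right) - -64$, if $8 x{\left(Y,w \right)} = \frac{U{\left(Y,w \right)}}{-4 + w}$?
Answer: $\frac{368836}{5575} \approx 66.159$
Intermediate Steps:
$U{\left(t,s \right)} = t^{2}$
$x{\left(Y,w \right)} = \frac{Y^{2}}{8 \left(-4 + w\right)}$ ($x{\left(Y,w \right)} = \frac{Y^{2} \frac{1}{-4 + w}}{8} = \frac{Y^{2}}{8 \left(-4 + w\right)}$)
$\left(- \frac{196}{-223} - \frac{2}{x{\left(15,-14 \right)}}\right) - -64 = \left(- \frac{196}{-223} - \frac{2}{\frac{1}{8} \cdot 15^{2} \frac{1}{-4 - 14}}\right) - -64 = \left(\left(-196\right) \left(- \frac{1}{223}\right) - \frac{2}{\frac{1}{8} \cdot 225 \frac{1}{-18}}\right) + 64 = \left(\frac{196}{223} - \frac{2}{\frac{1}{8} \cdot 225 \left(- \frac{1}{18}\right)}\right) + 64 = \left(\frac{196}{223} - \frac{2}{- \frac{25}{16}}\right) + 64 = \left(\frac{196}{223} - - \frac{32}{25}\right) + 64 = \left(\frac{196}{223} + \frac{32}{25}\right) + 64 = \frac{12036}{5575} + 64 = \frac{368836}{5575}$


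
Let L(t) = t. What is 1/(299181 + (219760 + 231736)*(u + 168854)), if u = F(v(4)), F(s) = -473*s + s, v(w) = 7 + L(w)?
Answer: 1/73893037533 ≈ 1.3533e-11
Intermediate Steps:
v(w) = 7 + w
F(s) = -472*s
u = -5192 (u = -472*(7 + 4) = -472*11 = -5192)
1/(299181 + (219760 + 231736)*(u + 168854)) = 1/(299181 + (219760 + 231736)*(-5192 + 168854)) = 1/(299181 + 451496*163662) = 1/(299181 + 73892738352) = 1/73893037533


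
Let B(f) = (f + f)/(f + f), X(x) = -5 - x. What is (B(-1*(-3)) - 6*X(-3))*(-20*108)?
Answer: -28080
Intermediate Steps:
B(f) = 1 (B(f) = (2*f)/((2*f)) = (2*f)*(1/(2*f)) = 1)
(B(-1*(-3)) - 6*X(-3))*(-20*108) = (1 - 6*(-5 - 1*(-3)))*(-20*108) = (1 - 6*(-5 + 3))*(-2160) = (1 - 6*(-2))*(-2160) = (1 + 12)*(-2160) = 13*(-2160) = -28080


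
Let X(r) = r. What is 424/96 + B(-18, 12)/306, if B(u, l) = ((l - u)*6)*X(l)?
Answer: 2341/204 ≈ 11.475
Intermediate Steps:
B(u, l) = l*(-6*u + 6*l) (B(u, l) = ((l - u)*6)*l = (-6*u + 6*l)*l = l*(-6*u + 6*l))
424/96 + B(-18, 12)/306 = 424/96 + (6*12*(12 - 1*(-18)))/306 = 424*(1/96) + (6*12*(12 + 18))*(1/306) = 53/12 + (6*12*30)*(1/306) = 53/12 + 2160*(1/306) = 53/12 + 120/17 = 2341/204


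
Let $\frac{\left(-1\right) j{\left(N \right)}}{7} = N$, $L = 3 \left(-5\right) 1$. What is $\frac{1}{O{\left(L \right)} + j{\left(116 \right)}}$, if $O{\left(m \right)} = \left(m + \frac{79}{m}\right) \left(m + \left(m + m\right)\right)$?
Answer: $\frac{1}{100} \approx 0.01$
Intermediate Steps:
$L = -15$ ($L = \left(-15\right) 1 = -15$)
$O{\left(m \right)} = 3 m \left(m + \frac{79}{m}\right)$ ($O{\left(m \right)} = \left(m + \frac{79}{m}\right) \left(m + 2 m\right) = \left(m + \frac{79}{m}\right) 3 m = 3 m \left(m + \frac{79}{m}\right)$)
$j{\left(N \right)} = - 7 N$
$\frac{1}{O{\left(L \right)} + j{\left(116 \right)}} = \frac{1}{\left(237 + 3 \left(-15\right)^{2}\right) - 812} = \frac{1}{\left(237 + 3 \cdot 225\right) - 812} = \frac{1}{\left(237 + 675\right) - 812} = \frac{1}{912 - 812} = \frac{1}{100}$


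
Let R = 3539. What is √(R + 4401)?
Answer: 2*√1985 ≈ 89.107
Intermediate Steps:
√(R + 4401) = √(3539 + 4401) = √7940 = 2*√1985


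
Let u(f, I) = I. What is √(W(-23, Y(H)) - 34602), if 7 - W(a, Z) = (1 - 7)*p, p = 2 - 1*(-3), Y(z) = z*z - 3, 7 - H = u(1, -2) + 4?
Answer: I*√34565 ≈ 185.92*I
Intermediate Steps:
H = 5 (H = 7 - (-2 + 4) = 7 - 1*2 = 7 - 2 = 5)
Y(z) = -3 + z² (Y(z) = z² - 3 = -3 + z²)
p = 5 (p = 2 + 3 = 5)
W(a, Z) = 37 (W(a, Z) = 7 - (1 - 7)*5 = 7 - (-6)*5 = 7 - 1*(-30) = 7 + 30 = 37)
√(W(-23, Y(H)) - 34602) = √(37 - 34602) = √(-34565) = I*√34565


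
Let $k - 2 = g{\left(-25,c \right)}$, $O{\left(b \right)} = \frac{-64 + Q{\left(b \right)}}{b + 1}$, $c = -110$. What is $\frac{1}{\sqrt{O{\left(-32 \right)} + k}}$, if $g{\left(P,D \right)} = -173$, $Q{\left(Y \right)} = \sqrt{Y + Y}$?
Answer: $\frac{\sqrt{31}}{\sqrt{-5237 - 8 i}} \approx 5.8765 \cdot 10^{-5} + 0.076938 i$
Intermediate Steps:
$Q{\left(Y \right)} = \sqrt{2} \sqrt{Y}$ ($Q{\left(Y \right)} = \sqrt{2 Y} = \sqrt{2} \sqrt{Y}$)
$O{\left(b \right)} = \frac{-64 + \sqrt{2} \sqrt{b}}{1 + b}$ ($O{\left(b \right)} = \frac{-64 + \sqrt{2} \sqrt{b}}{b + 1} = \frac{-64 + \sqrt{2} \sqrt{b}}{1 + b}$)
$k = -171$ ($k = 2 - 173 = -171$)
$\frac{1}{\sqrt{O{\left(-32 \right)} + k}} = \frac{1}{\sqrt{\frac{-64 + \sqrt{2} \sqrt{-32}}{1 - 32} - 171}} = \frac{1}{\sqrt{\frac{-64 + \sqrt{2} \cdot 4 i \sqrt{2}}{-31} - 171}} = \frac{1}{\sqrt{- \frac{-64 + 8 i}{31} - 171}} = \frac{1}{\sqrt{\left(\frac{64}{31} - \frac{8 i}{31}\right) - 171}} = \frac{1}{\sqrt{- \frac{5237}{31} - \frac{8 i}{31}}}$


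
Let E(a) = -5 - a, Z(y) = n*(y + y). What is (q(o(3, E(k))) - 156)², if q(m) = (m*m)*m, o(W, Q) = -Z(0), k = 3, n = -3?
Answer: 24336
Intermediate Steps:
Z(y) = -6*y (Z(y) = -3*(y + y) = -6*y)
o(W, Q) = 0 (o(W, Q) = -(-6)*0 = -1*0 = 0)
q(m) = m³ (q(m) = m²*m = m³)
(q(o(3, E(k))) - 156)² = (0³ - 156)² = (0 - 156)² = (-156)² = 24336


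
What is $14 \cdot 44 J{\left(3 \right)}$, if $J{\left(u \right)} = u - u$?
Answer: $0$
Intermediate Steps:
$J{\left(u \right)} = 0$
$14 \cdot 44 J{\left(3 \right)} = 14 \cdot 44 \cdot 0 = 616 \cdot 0 = 0$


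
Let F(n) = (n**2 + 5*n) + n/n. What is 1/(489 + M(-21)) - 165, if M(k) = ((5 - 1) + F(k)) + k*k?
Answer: -209714/1271 ≈ -165.00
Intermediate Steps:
F(n) = 1 + n**2 + 5*n (F(n) = (n**2 + 5*n) + 1 = 1 + n**2 + 5*n)
M(k) = 5 + 2*k**2 + 5*k (M(k) = ((5 - 1) + (1 + k**2 + 5*k)) + k*k = (4 + (1 + k**2 + 5*k)) + k**2 = (5 + k**2 + 5*k) + k**2 = 5 + 2*k**2 + 5*k)
1/(489 + M(-21)) - 165 = 1/(489 + (5 + 2*(-21)**2 + 5*(-21))) - 165 = 1/(489 + (5 + 2*441 - 105)) - 165 = 1/(489 + (5 + 882 - 105)) - 165 = 1/(489 + 782) - 165 = 1/1271 - 165 = -209714/1271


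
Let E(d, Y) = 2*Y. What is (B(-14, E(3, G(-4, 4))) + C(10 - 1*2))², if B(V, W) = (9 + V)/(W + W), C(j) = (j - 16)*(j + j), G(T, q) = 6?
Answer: 9467929/576 ≈ 16437.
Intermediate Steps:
C(j) = 2*j*(-16 + j) (C(j) = (-16 + j)*(2*j) = 2*j*(-16 + j))
B(V, W) = (9 + V)/(2*W) (B(V, W) = (9 + V)/((2*W)) = (9 + V)*(1/(2*W)) = (9 + V)/(2*W))
(B(-14, E(3, G(-4, 4))) + C(10 - 1*2))² = ((9 - 14)/(2*((2*6))) + 2*(10 - 1*2)*(-16 + (10 - 1*2)))² = ((½)*(-5)/12 + 2*(10 - 2)*(-16 + (10 - 2)))² = ((½)*(1/12)*(-5) + 2*8*(-16 + 8))² = (-5/24 + 2*8*(-8))² = (-5/24 - 128)² = (-3077/24)² = 9467929/576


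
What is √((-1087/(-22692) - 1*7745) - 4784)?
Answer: I*√1612873503213/11346 ≈ 111.93*I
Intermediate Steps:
√((-1087/(-22692) - 1*7745) - 4784) = √((-1087*(-1/22692) - 7745) - 4784) = √((1087/22692 - 7745) - 4784) = √(-175748453/22692 - 4784) = √(-284306981/22692) = I*√1612873503213/11346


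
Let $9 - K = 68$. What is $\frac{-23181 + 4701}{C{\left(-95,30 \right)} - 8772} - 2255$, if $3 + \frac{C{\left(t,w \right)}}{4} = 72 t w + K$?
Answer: $- \frac{93561281}{41491} \approx -2255.0$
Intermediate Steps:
$K = -59$ ($K = 9 - 68 = -59$)
$C{\left(t,w \right)} = -248 + 288 t w$ ($C{\left(t,w \right)} = -12 + 4 \left(72 t w - 59\right) = -12 + 4 \left(-59 + 72 t w\right) = -12 + \left(-236 + 288 t w\right) = -248 + 288 t w$)
$\frac{-23181 + 4701}{C{\left(-95,30 \right)} - 8772} - 2255 = \frac{-23181 + 4701}{\left(-248 + 288 \left(-95\right) 30\right) - 8772} - 2255 = - \frac{18480}{\left(-248 - 820800\right) - 8772} - 2255 = - \frac{18480}{-821048 - 8772} - 2255 = - \frac{18480}{-829820} - 2255 = \left(-18480\right) \left(- \frac{1}{829820}\right) - 2255 = \frac{924}{41491} - 2255 = - \frac{93561281}{41491}$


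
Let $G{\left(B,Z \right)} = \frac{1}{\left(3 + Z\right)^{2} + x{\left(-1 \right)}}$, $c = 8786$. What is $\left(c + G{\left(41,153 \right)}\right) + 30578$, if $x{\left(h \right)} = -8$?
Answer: $\frac{957647393}{24328} \approx 39364.0$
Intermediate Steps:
$G{\left(B,Z \right)} = \frac{1}{-8 + \left(3 + Z\right)^{2}}$ ($G{\left(B,Z \right)} = \frac{1}{\left(3 + Z\right)^{2} - 8} = \frac{1}{-8 + \left(3 + Z\right)^{2}}$)
$\left(c + G{\left(41,153 \right)}\right) + 30578 = \left(8786 + \frac{1}{-8 + \left(3 + 153\right)^{2}}\right) + 30578 = \left(8786 + \frac{1}{-8 + 156^{2}}\right) + 30578 = \left(8786 + \frac{1}{-8 + 24336}\right) + 30578 = \left(8786 + \frac{1}{24328}\right) + 30578 = \frac{213745809}{24328} + 30578 = \frac{957647393}{24328}$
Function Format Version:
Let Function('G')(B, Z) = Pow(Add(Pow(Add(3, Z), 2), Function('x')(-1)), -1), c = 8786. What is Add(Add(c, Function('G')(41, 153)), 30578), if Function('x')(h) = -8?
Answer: Rational(957647393, 24328) ≈ 39364.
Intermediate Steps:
Function('G')(B, Z) = Pow(Add(-8, Pow(Add(3, Z), 2)), -1) (Function('G')(B, Z) = Pow(Add(Pow(Add(3, Z), 2), -8), -1) = Pow(Add(-8, Pow(Add(3, Z), 2)), -1))
Add(Add(c, Function('G')(41, 153)), 30578) = Add(Add(8786, Pow(Add(-8, Pow(Add(3, 153), 2)), -1)), 30578) = Add(Add(8786, Pow(Add(-8, Pow(156, 2)), -1)), 30578) = Add(Add(8786, Pow(Add(-8, 24336), -1)), 30578) = Add(Add(8786, Pow(24328, -1)), 30578) = Add(Add(8786, Rational(1, 24328)), 30578) = Add(Rational(213745809, 24328), 30578) = Rational(957647393, 24328)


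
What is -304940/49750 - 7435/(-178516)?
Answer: -5406677779/888117100 ≈ -6.0878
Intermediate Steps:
-304940/49750 - 7435/(-178516) = -304940*1/49750 - 7435*(-1/178516) = -30494/4975 + 7435/178516 = -5406677779/888117100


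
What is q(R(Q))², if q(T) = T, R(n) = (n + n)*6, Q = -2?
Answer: 576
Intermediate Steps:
R(n) = 12*n (R(n) = (2*n)*6 = 12*n)
q(R(Q))² = (12*(-2))² = (-24)² = 576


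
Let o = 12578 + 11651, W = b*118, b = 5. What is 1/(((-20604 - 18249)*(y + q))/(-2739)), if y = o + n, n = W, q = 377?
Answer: 913/326313396 ≈ 2.7979e-6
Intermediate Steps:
W = 590 (W = 5*118 = 590)
n = 590
o = 24229
y = 24819 (y = 24229 + 590 = 24819)
1/(((-20604 - 18249)*(y + q))/(-2739)) = 1/(((-20604 - 18249)*(24819 + 377))/(-2739)) = 1/(-38853*25196*(-1/2739)) = 1/(-978940188*(-1/2739)) = 1/(326313396/913) = 913/326313396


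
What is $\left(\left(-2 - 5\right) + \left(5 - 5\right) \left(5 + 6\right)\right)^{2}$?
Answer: $49$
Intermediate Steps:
$\left(\left(-2 - 5\right) + \left(5 - 5\right) \left(5 + 6\right)\right)^{2} = \left(\left(-2 - 5\right) + 0 \cdot 11\right)^{2} = \left(-7 + 0\right)^{2} = \left(-7\right)^{2} = 49$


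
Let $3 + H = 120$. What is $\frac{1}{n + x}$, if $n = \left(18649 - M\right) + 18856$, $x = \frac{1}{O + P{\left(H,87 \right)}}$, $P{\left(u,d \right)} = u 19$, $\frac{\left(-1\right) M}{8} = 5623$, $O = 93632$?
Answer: $\frac{95855}{7906983096} \approx 1.2123 \cdot 10^{-5}$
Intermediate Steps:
$H = 117$ ($H = -3 + 120 = 117$)
$M = -44984$ ($M = \left(-8\right) 5623 = -44984$)
$P{\left(u,d \right)} = 19 u$
$x = \frac{1}{95855}$ ($x = \frac{1}{93632 + 19 \cdot 117} = \frac{1}{93632 + 2223} = \frac{1}{95855} \approx 1.0432 \cdot 10^{-5}$)
$n = 82489$ ($n = \left(18649 - -44984\right) + 18856 = \left(18649 + 44984\right) + 18856 = 63633 + 18856 = 82489$)
$\frac{1}{n + x} = \frac{1}{82489 + \frac{1}{95855}} = \frac{1}{\frac{7906983096}{95855}} = \frac{95855}{7906983096}$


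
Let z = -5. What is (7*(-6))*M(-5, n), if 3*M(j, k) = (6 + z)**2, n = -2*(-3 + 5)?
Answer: -14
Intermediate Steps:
n = -4 (n = -2*2 = -4)
M(j, k) = 1/3 (M(j, k) = (6 - 5)**2/3 = (1/3)*1**2 = (1/3)*1 = 1/3)
(7*(-6))*M(-5, n) = (7*(-6))*(1/3) = -42*1/3 = -14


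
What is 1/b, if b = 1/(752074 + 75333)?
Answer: 827407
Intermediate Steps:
b = 1/827407 ≈ 1.2086e-6
1/b = 1/(1/827407) = 827407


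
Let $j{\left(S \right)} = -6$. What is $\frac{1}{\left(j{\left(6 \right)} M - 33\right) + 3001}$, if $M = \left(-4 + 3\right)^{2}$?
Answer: $\frac{1}{2962} \approx 0.00033761$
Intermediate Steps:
$M = 1$ ($M = \left(-1\right)^{2} = 1$)
$\frac{1}{\left(j{\left(6 \right)} M - 33\right) + 3001} = \frac{1}{\left(\left(-6\right) 1 - 33\right) + 3001} = \frac{1}{\left(-6 - 33\right) + 3001} = \frac{1}{-39 + 3001} = \frac{1}{2962}$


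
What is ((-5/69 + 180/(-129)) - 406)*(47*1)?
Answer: -56820979/2967 ≈ -19151.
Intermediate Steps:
((-5/69 + 180/(-129)) - 406)*(47*1) = ((-5*1/69 + 180*(-1/129)) - 406)*47 = ((-5/69 - 60/43) - 406)*47 = (-4355/2967 - 406)*47 = -1208957/2967*47 = -56820979/2967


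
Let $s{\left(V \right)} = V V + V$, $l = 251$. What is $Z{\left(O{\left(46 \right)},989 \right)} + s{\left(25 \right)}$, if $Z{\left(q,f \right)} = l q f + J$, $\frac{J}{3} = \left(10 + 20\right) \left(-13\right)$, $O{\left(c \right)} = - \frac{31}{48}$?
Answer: $- \frac{7720369}{48} \approx -1.6084 \cdot 10^{5}$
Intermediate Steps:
$O{\left(c \right)} = - \frac{31}{48}$ ($O{\left(c \right)} = \left(-31\right) \frac{1}{48} = - \frac{31}{48}$)
$J = -1170$ ($J = 3 \left(10 + 20\right) \left(-13\right) = 3 \cdot 30 \left(-13\right) = 3 \left(-390\right) = -1170$)
$s{\left(V \right)} = V + V^{2}$ ($s{\left(V \right)} = V^{2} + V = V + V^{2}$)
$Z{\left(q,f \right)} = -1170 + 251 f q$ ($Z{\left(q,f \right)} = 251 q f - 1170 = 251 f q - 1170 = -1170 + 251 f q$)
$Z{\left(O{\left(46 \right)},989 \right)} + s{\left(25 \right)} = \left(-1170 + 251 \cdot 989 \left(- \frac{31}{48}\right)\right) + 25 \left(1 + 25\right) = \left(-1170 - \frac{7695409}{48}\right) + 25 \cdot 26 = - \frac{7751569}{48} + 650 = - \frac{7720369}{48}$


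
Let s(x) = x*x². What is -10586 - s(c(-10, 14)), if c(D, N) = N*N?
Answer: -7540122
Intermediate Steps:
c(D, N) = N²
s(x) = x³
-10586 - s(c(-10, 14)) = -10586 - (14²)³ = -10586 - 1*196³ = -10586 - 1*7529536 = -10586 - 7529536 = -7540122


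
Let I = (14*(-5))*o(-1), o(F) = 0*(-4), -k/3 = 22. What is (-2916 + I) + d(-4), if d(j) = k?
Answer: -2982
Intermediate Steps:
k = -66 (k = -3*22 = -66)
d(j) = -66
o(F) = 0
I = 0 (I = (14*(-5))*0 = -70*0 = 0)
(-2916 + I) + d(-4) = (-2916 + 0) - 66 = -2916 - 66 = -2982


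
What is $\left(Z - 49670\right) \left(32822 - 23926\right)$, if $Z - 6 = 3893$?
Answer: $-407178816$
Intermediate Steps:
$Z = 3899$ ($Z = 6 + 3893 = 3899$)
$\left(Z - 49670\right) \left(32822 - 23926\right) = \left(3899 - 49670\right) \left(32822 - 23926\right) = \left(-45771\right) 8896 = -407178816$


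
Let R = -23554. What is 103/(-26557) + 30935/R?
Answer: -823966857/625523578 ≈ -1.3172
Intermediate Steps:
103/(-26557) + 30935/R = 103/(-26557) + 30935/(-23554) = 103*(-1/26557) + 30935*(-1/23554) = -103/26557 - 30935/23554 = -823966857/625523578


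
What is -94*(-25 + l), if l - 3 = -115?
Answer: 12878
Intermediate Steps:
l = -112 (l = 3 - 115 = -112)
-94*(-25 + l) = -94*(-25 - 112) = -94*(-137) = 12878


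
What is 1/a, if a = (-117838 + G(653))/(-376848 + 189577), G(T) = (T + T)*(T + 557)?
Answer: -187271/1462422 ≈ -0.12806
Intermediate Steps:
G(T) = 2*T*(557 + T) (G(T) = (2*T)*(557 + T) = 2*T*(557 + T))
a = -1462422/187271 (a = (-117838 + 2*653*(557 + 653))/(-376848 + 189577) = (-117838 + 2*653*1210)/(-187271) = (-117838 + 1580260)*(-1/187271) = 1462422*(-1/187271) = -1462422/187271 ≈ -7.8091)
1/a = 1/(-1462422/187271) = -187271/1462422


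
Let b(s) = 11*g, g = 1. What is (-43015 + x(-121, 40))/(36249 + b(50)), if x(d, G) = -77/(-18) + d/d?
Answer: -154835/130536 ≈ -1.1861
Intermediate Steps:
x(d, G) = 95/18 (x(d, G) = -77*(-1/18) + 1 = 77/18 + 1 = 95/18)
b(s) = 11 (b(s) = 11*1 = 11)
(-43015 + x(-121, 40))/(36249 + b(50)) = (-43015 + 95/18)/(36249 + 11) = -774175/18/36260 = -774175/18*1/36260 = -154835/130536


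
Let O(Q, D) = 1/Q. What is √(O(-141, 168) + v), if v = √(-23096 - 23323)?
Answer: √(-141 + 19881*I*√46419)/141 ≈ 10.379 + 10.379*I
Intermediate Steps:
v = I*√46419 (v = √(-46419) = I*√46419 ≈ 215.45*I)
√(O(-141, 168) + v) = √(1/(-141) + I*√46419) = √(-1/141 + I*√46419)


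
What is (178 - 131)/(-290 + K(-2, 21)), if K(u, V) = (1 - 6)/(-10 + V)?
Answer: -517/3195 ≈ -0.16182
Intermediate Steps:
K(u, V) = -5/(-10 + V)
(178 - 131)/(-290 + K(-2, 21)) = (178 - 131)/(-290 - 5/(-10 + 21)) = 47/(-290 - 5/11) = 47/(-3195/11) = 47*(-11/3195) = -517/3195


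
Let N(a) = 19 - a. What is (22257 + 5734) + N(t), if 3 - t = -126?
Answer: 27881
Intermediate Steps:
t = 129 (t = 3 - 1*(-126) = 3 + 126 = 129)
(22257 + 5734) + N(t) = (22257 + 5734) + (19 - 1*129) = 27991 + (19 - 129) = 27991 - 110 = 27881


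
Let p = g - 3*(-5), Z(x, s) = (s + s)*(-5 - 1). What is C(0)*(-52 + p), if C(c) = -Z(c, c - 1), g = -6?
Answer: 516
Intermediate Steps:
Z(x, s) = -12*s (Z(x, s) = (2*s)*(-6) = -12*s)
p = 9 (p = -6 - 3*(-5) = -6 + 15 = 9)
C(c) = -12 + 12*c (C(c) = -(-12)*(c - 1) = -(-12)*(-1 + c) = -(12 - 12*c) = -12 + 12*c)
C(0)*(-52 + p) = (-12 + 12*0)*(-52 + 9) = (-12 + 0)*(-43) = -12*(-43) = 516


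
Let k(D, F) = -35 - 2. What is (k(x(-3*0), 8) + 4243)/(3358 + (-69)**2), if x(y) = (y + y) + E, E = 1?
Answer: 4206/8119 ≈ 0.51804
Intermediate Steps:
x(y) = 1 + 2*y (x(y) = (y + y) + 1 = 2*y + 1 = 1 + 2*y)
k(D, F) = -37
(k(x(-3*0), 8) + 4243)/(3358 + (-69)**2) = (-37 + 4243)/(3358 + (-69)**2) = 4206/(3358 + 4761) = 4206/8119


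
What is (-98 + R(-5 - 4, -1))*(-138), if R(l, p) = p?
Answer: 13662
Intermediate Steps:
(-98 + R(-5 - 4, -1))*(-138) = (-98 - 1)*(-138) = -99*(-138) = 13662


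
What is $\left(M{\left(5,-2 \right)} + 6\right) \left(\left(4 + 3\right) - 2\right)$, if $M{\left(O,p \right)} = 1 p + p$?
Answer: $10$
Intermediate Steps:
$M{\left(O,p \right)} = 2 p$ ($M{\left(O,p \right)} = p + p = 2 p$)
$\left(M{\left(5,-2 \right)} + 6\right) \left(\left(4 + 3\right) - 2\right) = \left(2 \left(-2\right) + 6\right) \left(\left(4 + 3\right) - 2\right) = \left(-4 + 6\right) \left(7 - 2\right) = 2 \cdot 5 = 10$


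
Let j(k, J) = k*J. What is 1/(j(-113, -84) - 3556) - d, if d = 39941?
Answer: -237089775/5936 ≈ -39941.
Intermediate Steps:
j(k, J) = J*k
1/(j(-113, -84) - 3556) - d = 1/(-84*(-113) - 3556) - 1*39941 = 1/(9492 - 3556) - 39941 = 1/5936 - 39941 = -237089775/5936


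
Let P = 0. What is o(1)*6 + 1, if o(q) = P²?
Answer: 1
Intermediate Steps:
o(q) = 0 (o(q) = 0² = 0)
o(1)*6 + 1 = 0*6 + 1 = 0 + 1 = 1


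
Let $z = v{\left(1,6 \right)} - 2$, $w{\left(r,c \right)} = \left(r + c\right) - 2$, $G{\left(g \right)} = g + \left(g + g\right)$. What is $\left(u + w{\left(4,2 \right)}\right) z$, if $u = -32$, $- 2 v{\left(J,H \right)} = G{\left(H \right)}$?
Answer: $308$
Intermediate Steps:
$G{\left(g \right)} = 3 g$ ($G{\left(g \right)} = g + 2 g = 3 g$)
$v{\left(J,H \right)} = - \frac{3 H}{2}$
$w{\left(r,c \right)} = -2 + c + r$ ($w{\left(r,c \right)} = \left(c + r\right) - 2 = -2 + c + r$)
$z = -11$ ($z = \left(- \frac{3}{2}\right) 6 - 2 = -9 - 2 = -11$)
$\left(u + w{\left(4,2 \right)}\right) z = \left(-32 + \left(-2 + 2 + 4\right)\right) \left(-11\right) = \left(-32 + 4\right) \left(-11\right) = \left(-28\right) \left(-11\right) = 308$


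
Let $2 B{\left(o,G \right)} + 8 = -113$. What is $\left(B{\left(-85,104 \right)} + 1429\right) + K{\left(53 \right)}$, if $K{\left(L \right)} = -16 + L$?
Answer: $\frac{2811}{2} \approx 1405.5$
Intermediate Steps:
$B{\left(o,G \right)} = - \frac{121}{2}$ ($B{\left(o,G \right)} = -4 + \frac{1}{2} \left(-113\right) = -4 - \frac{113}{2} = - \frac{121}{2}$)
$\left(B{\left(-85,104 \right)} + 1429\right) + K{\left(53 \right)} = \left(- \frac{121}{2} + 1429\right) + \left(-16 + 53\right) = \frac{2737}{2} + 37 = \frac{2811}{2}$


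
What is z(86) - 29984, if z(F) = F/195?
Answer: -5846794/195 ≈ -29984.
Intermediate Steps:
z(F) = F/195 (z(F) = F*(1/195) = F/195)
z(86) - 29984 = (1/195)*86 - 29984 = 86/195 - 29984 = -5846794/195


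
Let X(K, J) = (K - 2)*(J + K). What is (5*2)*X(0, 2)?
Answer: -40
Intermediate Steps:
X(K, J) = (-2 + K)*(J + K)
(5*2)*X(0, 2) = (5*2)*(0² - 2*2 - 2*0 + 2*0) = 10*(0 - 4 + 0 + 0) = 10*(-4) = -40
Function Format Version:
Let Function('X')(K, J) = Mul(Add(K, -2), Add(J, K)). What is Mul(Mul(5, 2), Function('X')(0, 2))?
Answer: -40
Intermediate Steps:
Function('X')(K, J) = Mul(Add(-2, K), Add(J, K))
Mul(Mul(5, 2), Function('X')(0, 2)) = Mul(Mul(5, 2), Add(Pow(0, 2), Mul(-2, 2), Mul(-2, 0), Mul(2, 0))) = Mul(10, Add(0, -4, 0, 0)) = Mul(10, -4) = -40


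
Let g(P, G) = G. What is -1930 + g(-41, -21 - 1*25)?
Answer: -1976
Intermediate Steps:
-1930 + g(-41, -21 - 1*25) = -1930 + (-21 - 1*25) = -1930 + (-21 - 25) = -1930 - 46 = -1976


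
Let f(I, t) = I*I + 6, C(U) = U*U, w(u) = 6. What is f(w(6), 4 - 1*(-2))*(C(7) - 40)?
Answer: 378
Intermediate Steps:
C(U) = U²
f(I, t) = 6 + I² (f(I, t) = I² + 6 = 6 + I²)
f(w(6), 4 - 1*(-2))*(C(7) - 40) = (6 + 6²)*(7² - 40) = (6 + 36)*(49 - 40) = 42*9 = 378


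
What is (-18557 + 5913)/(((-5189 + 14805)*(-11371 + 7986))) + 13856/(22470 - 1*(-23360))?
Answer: 11289862287/37294345820 ≈ 0.30272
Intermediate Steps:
(-18557 + 5913)/(((-5189 + 14805)*(-11371 + 7986))) + 13856/(22470 - 1*(-23360)) = -12644/(9616*(-3385)) + 13856/(22470 + 23360) = -12644/(-32550160) + 13856/45830 = -12644*(-1/32550160) + 13856*(1/45830) = 3161/8137540 + 6928/22915 = 11289862287/37294345820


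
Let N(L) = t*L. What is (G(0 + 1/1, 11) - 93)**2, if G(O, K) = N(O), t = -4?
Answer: 9409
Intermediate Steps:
N(L) = -4*L
G(O, K) = -4*O
(G(0 + 1/1, 11) - 93)**2 = (-4*(0 + 1/1) - 93)**2 = (-4*(0 + 1) - 93)**2 = (-4*1 - 93)**2 = (-4 - 93)**2 = (-97)**2 = 9409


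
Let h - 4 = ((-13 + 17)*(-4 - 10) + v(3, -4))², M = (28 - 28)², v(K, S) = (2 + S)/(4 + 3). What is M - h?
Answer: -155432/49 ≈ -3172.1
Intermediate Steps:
v(K, S) = 2/7 + S/7 (v(K, S) = (2 + S)/7 = (2 + S)*(⅐) = 2/7 + S/7)
M = 0 (M = 0² = 0)
h = 155432/49 (h = 4 + ((-13 + 17)*(-4 - 10) + (2/7 + (⅐)*(-4)))² = 4 + (4*(-14) + (2/7 - 4/7))² = 4 + (-56 - 2/7)² = 4 + (-394/7)² = 4 + 155236/49 = 155432/49 ≈ 3172.1)
M - h = 0 - 1*155432/49 = 0 - 155432/49 = -155432/49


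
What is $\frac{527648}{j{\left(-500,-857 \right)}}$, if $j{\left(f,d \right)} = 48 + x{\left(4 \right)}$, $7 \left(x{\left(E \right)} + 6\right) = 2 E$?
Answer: $\frac{1846768}{151} \approx 12230.0$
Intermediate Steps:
$x{\left(E \right)} = -6 + \frac{2 E}{7}$
$j{\left(f,d \right)} = \frac{302}{7}$ ($j{\left(f,d \right)} = 48 + \left(-6 + \frac{2}{7} \cdot 4\right) = 48 + \left(-6 + \frac{8}{7}\right) = 48 - \frac{34}{7} = \frac{302}{7}$)
$\frac{527648}{j{\left(-500,-857 \right)}} = \frac{527648}{\frac{302}{7}} = 527648 \cdot \frac{7}{302} = \frac{1846768}{151}$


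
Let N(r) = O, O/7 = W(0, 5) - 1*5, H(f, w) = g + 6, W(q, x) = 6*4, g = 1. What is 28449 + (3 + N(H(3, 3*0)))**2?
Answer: 46945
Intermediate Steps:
W(q, x) = 24
H(f, w) = 7 (H(f, w) = 1 + 6 = 7)
O = 133 (O = 7*(24 - 1*5) = 7*(24 - 5) = 7*19 = 133)
N(r) = 133
28449 + (3 + N(H(3, 3*0)))**2 = 28449 + (3 + 133)**2 = 28449 + 136**2 = 28449 + 18496 = 46945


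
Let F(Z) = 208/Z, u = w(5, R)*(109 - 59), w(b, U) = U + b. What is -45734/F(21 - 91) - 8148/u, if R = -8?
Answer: 1544557/100 ≈ 15446.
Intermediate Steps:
u = -150 (u = (-8 + 5)*(109 - 59) = -3*50 = -150)
-45734/F(21 - 91) - 8148/u = -45734/(208/(21 - 91)) - 8148/(-150) = -45734/(208/(-70)) - 8148*(-1/150) = -45734/(208*(-1/70)) + 1358/25 = -45734/(-104/35) + 1358/25 = -45734*(-35/104) + 1358/25 = 61565/4 + 1358/25 = 1544557/100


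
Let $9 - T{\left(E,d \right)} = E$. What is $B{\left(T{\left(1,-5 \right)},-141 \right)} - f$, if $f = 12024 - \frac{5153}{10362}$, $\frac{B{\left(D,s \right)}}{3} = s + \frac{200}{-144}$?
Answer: $- \frac{21502306}{1727} \approx -12451.0$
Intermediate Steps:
$T{\left(E,d \right)} = 9 - E$
$B{\left(D,s \right)} = - \frac{25}{6} + 3 s$ ($B{\left(D,s \right)} = 3 \left(s + \frac{200}{-144}\right) = 3 \left(s + 200 \left(- \frac{1}{144}\right)\right) = 3 \left(s - \frac{25}{18}\right) = 3 \left(- \frac{25}{18} + s\right) = - \frac{25}{6} + 3 s$)
$f = \frac{124587535}{10362}$ ($f = 12024 - \frac{5153}{10362} = \frac{124587535}{10362} \approx 12024.0$)
$B{\left(T{\left(1,-5 \right)},-141 \right)} - f = \left(- \frac{25}{6} + 3 \left(-141\right)\right) - \frac{124587535}{10362} = \left(- \frac{25}{6} - 423\right) - \frac{124587535}{10362} = - \frac{2563}{6} - \frac{124587535}{10362} = - \frac{21502306}{1727}$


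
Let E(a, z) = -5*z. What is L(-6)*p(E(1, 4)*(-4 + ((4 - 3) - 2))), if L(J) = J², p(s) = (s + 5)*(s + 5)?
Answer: 396900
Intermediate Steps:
p(s) = (5 + s)² (p(s) = (5 + s)*(5 + s) = (5 + s)²)
L(-6)*p(E(1, 4)*(-4 + ((4 - 3) - 2))) = (-6)²*(5 + (-5*4)*(-4 + ((4 - 3) - 2)))² = 36*(5 - 20*(-4 + (1 - 2)))² = 36*(5 - 20*(-4 - 1))² = 36*(5 - 20*(-5))² = 36*(5 + 100)² = 36*105² = 36*11025 = 396900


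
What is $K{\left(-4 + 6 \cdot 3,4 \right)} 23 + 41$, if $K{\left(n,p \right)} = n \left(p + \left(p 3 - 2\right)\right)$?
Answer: $4549$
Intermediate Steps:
$K{\left(n,p \right)} = n \left(-2 + 4 p\right)$ ($K{\left(n,p \right)} = n \left(p + \left(3 p - 2\right)\right) = n \left(p + \left(-2 + 3 p\right)\right) = n \left(-2 + 4 p\right)$)
$K{\left(-4 + 6 \cdot 3,4 \right)} 23 + 41 = 2 \left(-4 + 6 \cdot 3\right) \left(-1 + 2 \cdot 4\right) 23 + 41 = 2 \left(-4 + 18\right) \left(-1 + 8\right) 23 + 41 = 2 \cdot 14 \cdot 7 \cdot 23 + 41 = 196 \cdot 23 + 41 = 4508 + 41 = 4549$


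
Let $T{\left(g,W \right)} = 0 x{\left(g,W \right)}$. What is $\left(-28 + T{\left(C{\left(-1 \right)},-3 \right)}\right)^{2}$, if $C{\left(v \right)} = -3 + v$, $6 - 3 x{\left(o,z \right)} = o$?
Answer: $784$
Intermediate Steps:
$x{\left(o,z \right)} = 2 - \frac{o}{3}$
$T{\left(g,W \right)} = 0$ ($T{\left(g,W \right)} = 0 \left(2 - \frac{g}{3}\right) = 0$)
$\left(-28 + T{\left(C{\left(-1 \right)},-3 \right)}\right)^{2} = \left(-28 + 0\right)^{2} = \left(-28\right)^{2} = 784$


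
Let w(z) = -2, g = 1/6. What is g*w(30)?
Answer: -1/3 ≈ -0.33333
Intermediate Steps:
g = 1/6 ≈ 0.16667
g*w(30) = (1/6)*(-2) = -1/3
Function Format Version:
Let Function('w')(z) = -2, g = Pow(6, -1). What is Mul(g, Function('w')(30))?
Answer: Rational(-1, 3) ≈ -0.33333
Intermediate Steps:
g = Rational(1, 6) ≈ 0.16667
Mul(g, Function('w')(30)) = Mul(Rational(1, 6), -2) = Rational(-1, 3)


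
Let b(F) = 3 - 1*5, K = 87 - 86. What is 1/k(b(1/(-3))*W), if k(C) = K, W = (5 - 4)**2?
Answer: 1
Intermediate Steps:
W = 1 (W = 1**2 = 1)
K = 1
b(F) = -2 (b(F) = 3 - 5 = -2)
k(C) = 1
1/k(b(1/(-3))*W) = 1/1 = 1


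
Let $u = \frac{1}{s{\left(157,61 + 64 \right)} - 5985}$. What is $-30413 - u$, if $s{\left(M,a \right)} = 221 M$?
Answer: $- \frac{873218057}{28712} \approx -30413.0$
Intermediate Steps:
$u = \frac{1}{28712}$ ($u = \frac{1}{221 \cdot 157 - 5985} = \frac{1}{34697 - 5985} = \frac{1}{28712} \approx 3.4829 \cdot 10^{-5}$)
$-30413 - u = -30413 - \frac{1}{28712} = - \frac{873218057}{28712}$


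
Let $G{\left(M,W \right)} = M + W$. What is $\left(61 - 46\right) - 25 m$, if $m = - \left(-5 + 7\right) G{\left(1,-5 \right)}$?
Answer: $-185$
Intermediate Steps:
$m = 8$ ($m = - \left(-5 + 7\right) \left(1 - 5\right) = - 2 \left(-4\right) = \left(-1\right) \left(-8\right) = 8$)
$\left(61 - 46\right) - 25 m = \left(61 - 46\right) - 200 = 15 - 200 = -185$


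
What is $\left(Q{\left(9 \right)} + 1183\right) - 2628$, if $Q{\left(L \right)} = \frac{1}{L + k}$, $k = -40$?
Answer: $- \frac{44796}{31} \approx -1445.0$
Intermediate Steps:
$Q{\left(L \right)} = \frac{1}{-40 + L}$ ($Q{\left(L \right)} = \frac{1}{L - 40} = \frac{1}{-40 + L}$)
$\left(Q{\left(9 \right)} + 1183\right) - 2628 = \left(\frac{1}{-40 + 9} + 1183\right) - 2628 = \left(\frac{1}{-31} + 1183\right) - 2628 = \left(- \frac{1}{31} + 1183\right) - 2628 = \frac{36672}{31} - 2628 = - \frac{44796}{31}$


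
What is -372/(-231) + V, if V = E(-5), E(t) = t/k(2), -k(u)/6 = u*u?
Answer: 3361/1848 ≈ 1.8187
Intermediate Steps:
k(u) = -6*u**2 (k(u) = -6*u*u = -6*u**2)
E(t) = -t/24 (E(t) = t/((-6*2**2)) = t/((-6*4)) = t/(-24) = t*(-1/24) = -t/24)
V = 5/24 (V = -1/24*(-5) = 5/24 ≈ 0.20833)
-372/(-231) + V = -372/(-231) + 5/24 = -1/231*(-372) + 5/24 = 124/77 + 5/24 = 3361/1848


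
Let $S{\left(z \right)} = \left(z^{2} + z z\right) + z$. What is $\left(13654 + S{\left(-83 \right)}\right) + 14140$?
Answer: $41489$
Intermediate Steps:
$S{\left(z \right)} = z + 2 z^{2}$ ($S{\left(z \right)} = \left(z^{2} + z^{2}\right) + z = 2 z^{2} + z = z + 2 z^{2}$)
$\left(13654 + S{\left(-83 \right)}\right) + 14140 = \left(13654 - 83 \left(1 + 2 \left(-83\right)\right)\right) + 14140 = \left(13654 - 83 \left(1 - 166\right)\right) + 14140 = \left(13654 - -13695\right) + 14140 = \left(13654 + 13695\right) + 14140 = 27349 + 14140 = 41489$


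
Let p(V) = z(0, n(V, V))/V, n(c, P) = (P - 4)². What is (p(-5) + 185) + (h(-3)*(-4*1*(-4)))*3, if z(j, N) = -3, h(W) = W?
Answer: 208/5 ≈ 41.600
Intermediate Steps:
n(c, P) = (-4 + P)²
p(V) = -3/V
(p(-5) + 185) + (h(-3)*(-4*1*(-4)))*3 = (-3/(-5) + 185) - 3*(-4*1)*(-4)*3 = (-3*(-⅕) + 185) - (-12)*(-4)*3 = (⅗ + 185) - 3*16*3 = 928/5 - 48*3 = 928/5 - 144 = 208/5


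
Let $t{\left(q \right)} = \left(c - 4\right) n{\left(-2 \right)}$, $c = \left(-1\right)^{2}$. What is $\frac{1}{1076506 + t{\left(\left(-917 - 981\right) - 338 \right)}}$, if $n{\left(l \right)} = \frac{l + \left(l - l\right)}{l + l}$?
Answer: $\frac{2}{2153009} \approx 9.2893 \cdot 10^{-7}$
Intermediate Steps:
$c = 1$
$n{\left(l \right)} = \frac{1}{2}$ ($n{\left(l \right)} = \frac{l + 0}{2 l} = l \frac{1}{2 l} = \frac{1}{2}$)
$t{\left(q \right)} = - \frac{3}{2}$ ($t{\left(q \right)} = \left(1 - 4\right) \frac{1}{2} = \left(-3\right) \frac{1}{2} = - \frac{3}{2}$)
$\frac{1}{1076506 + t{\left(\left(-917 - 981\right) - 338 \right)}} = \frac{1}{1076506 - \frac{3}{2}} = \frac{1}{\frac{2153009}{2}} = \frac{2}{2153009}$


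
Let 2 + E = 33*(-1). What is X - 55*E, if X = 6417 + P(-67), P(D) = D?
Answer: 8275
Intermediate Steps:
E = -35 (E = -2 + 33*(-1) = -2 - 33 = -35)
X = 6350 (X = 6417 - 67 = 6350)
X - 55*E = 6350 - 55*(-35) = 6350 - 1*(-1925) = 6350 + 1925 = 8275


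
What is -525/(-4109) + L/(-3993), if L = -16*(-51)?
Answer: -59839/781297 ≈ -0.076589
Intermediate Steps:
L = 816
-525/(-4109) + L/(-3993) = -525/(-4109) + 816/(-3993) = -525*(-1/4109) + 816*(-1/3993) = 75/587 - 272/1331 = -59839/781297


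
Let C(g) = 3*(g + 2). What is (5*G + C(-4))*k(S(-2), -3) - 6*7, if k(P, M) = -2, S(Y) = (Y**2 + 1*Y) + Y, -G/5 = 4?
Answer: 170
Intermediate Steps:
G = -20 (G = -5*4 = -20)
C(g) = 6 + 3*g (C(g) = 3*(2 + g) = 6 + 3*g)
S(Y) = Y**2 + 2*Y (S(Y) = (Y**2 + Y) + Y = (Y + Y**2) + Y = Y**2 + 2*Y)
(5*G + C(-4))*k(S(-2), -3) - 6*7 = (5*(-20) + (6 + 3*(-4)))*(-2) - 6*7 = (-100 + (6 - 12))*(-2) - 42 = (-100 - 6)*(-2) - 42 = -106*(-2) - 42 = 212 - 42 = 170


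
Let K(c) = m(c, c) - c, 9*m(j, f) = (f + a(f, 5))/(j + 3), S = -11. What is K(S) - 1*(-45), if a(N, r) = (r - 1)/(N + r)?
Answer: 12131/216 ≈ 56.162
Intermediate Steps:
a(N, r) = (-1 + r)/(N + r)
m(j, f) = (f + 4/(5 + f))/(9*(3 + j)) (m(j, f) = ((f + (-1 + 5)/(f + 5))/(j + 3))/9 = ((f + 4/(5 + f))/(3 + j))/9 = (f + 4/(5 + f))/(9*(3 + j)))
K(c) = -c + (4 + c*(5 + c))/(9*(3 + c)*(5 + c)) (K(c) = (4 + c*(5 + c))/(9*(3 + c)*(5 + c)) - c = -c + (4 + c*(5 + c))/(9*(3 + c)*(5 + c)))
K(S) - 1*(-45) = (-1*(-11) + (-11 + 4/(5 - 11))/(9*(3 - 11))) - 1*(-45) = (11 + (1/9)*(-11 + 4/(-6))/(-8)) + 45 = (11 + (1/9)*(-1/8)*(-11 + 4*(-1/6))) + 45 = (11 + (1/9)*(-1/8)*(-11 - 2/3)) + 45 = (11 + (1/9)*(-1/8)*(-35/3)) + 45 = (11 + 35/216) + 45 = 2411/216 + 45 = 12131/216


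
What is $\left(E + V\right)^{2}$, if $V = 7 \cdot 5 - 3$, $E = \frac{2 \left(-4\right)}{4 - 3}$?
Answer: $576$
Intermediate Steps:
$E = -8$ ($E = - \frac{8}{4 - 3} = - \frac{8}{1} = \left(-8\right) 1 = -8$)
$V = 32$ ($V = 35 - 3 = 32$)
$\left(E + V\right)^{2} = \left(-8 + 32\right)^{2} = 24^{2} = 576$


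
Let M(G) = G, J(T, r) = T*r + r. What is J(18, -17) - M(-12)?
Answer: -311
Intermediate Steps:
J(T, r) = r + T*r
J(18, -17) - M(-12) = -17*(1 + 18) - 1*(-12) = -17*19 + 12 = -323 + 12 = -311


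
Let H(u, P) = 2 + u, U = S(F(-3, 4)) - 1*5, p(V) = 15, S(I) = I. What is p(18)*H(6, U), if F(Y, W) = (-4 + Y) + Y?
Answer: 120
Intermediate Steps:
F(Y, W) = -4 + 2*Y
U = -15 (U = (-4 + 2*(-3)) - 1*5 = (-4 - 6) - 5 = -10 - 5 = -15)
p(18)*H(6, U) = 15*(2 + 6) = 15*8 = 120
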